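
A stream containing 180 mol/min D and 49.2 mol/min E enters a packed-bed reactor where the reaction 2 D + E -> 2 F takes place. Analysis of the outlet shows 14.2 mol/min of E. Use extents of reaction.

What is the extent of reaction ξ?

For E: n = n₀ − 1ξ → 14.2 = 49.2 − 1ξ, giving ξ = 35 mol/min.
Outlet amounts (n = n₀ + ν ξ):
  D: 180 − 2(35) = 110
  E: 49.2 − 1(35) = 14.2
  F: 0 + 2(35) = 70

ξ = 35 mol/min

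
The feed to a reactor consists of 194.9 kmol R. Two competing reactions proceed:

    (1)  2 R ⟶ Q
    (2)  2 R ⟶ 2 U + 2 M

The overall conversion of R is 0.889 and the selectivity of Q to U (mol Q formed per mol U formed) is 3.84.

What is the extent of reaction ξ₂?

Conversion of R: R consumed = 0.889 × 194.9 = 173.3 kmol = 2ξ₁ + 2ξ₂.
Selectivity: 1ξ₁ / (2ξ₂) = 3.84 → ξ₁ = 7.68 ξ₂.
Substitute: (2·7.68 + 2) ξ₂ = 173.3 → ξ₂ = 9.981 kmol, ξ₁ = 76.65 kmol.
Outlet amounts (n = n₀ + Σ ν·ξ):
  R: 194.9 − 2(76.65) − 2(9.981) = 21.63
  Q: 0 + 1(76.65) = 76.65
  U: 0 + 2(9.981) = 19.96
  M: 0 + 2(9.981) = 19.96

ξ₂ = 9.98 kmol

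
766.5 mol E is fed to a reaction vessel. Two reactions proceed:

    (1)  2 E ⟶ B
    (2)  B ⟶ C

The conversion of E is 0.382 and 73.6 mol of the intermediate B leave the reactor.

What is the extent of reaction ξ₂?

Conversion of E: E consumed = 2ξ₁ = 0.382 × 766.5 → ξ₁ = 146.4 mol.
B balance: n_B = 0 + 1ξ₁ − 1ξ₂ = 73.6 → ξ₂ = (1·146.4 − 73.6)/1 = 72.8 mol.
Outlet amounts (n = n₀ + Σ ν·ξ):
  E: 766.5 − 2(146.4) = 473.7
  B: 0 + 1(146.4) − 1(72.8) = 73.6
  C: 0 + 1(72.8) = 72.8

ξ₂ = 72.8 mol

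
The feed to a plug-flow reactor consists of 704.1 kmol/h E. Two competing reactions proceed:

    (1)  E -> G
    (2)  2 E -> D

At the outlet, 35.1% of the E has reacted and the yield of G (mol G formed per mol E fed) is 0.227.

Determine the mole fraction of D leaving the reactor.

Yield of G: 1ξ₁ / 704.1 = 0.227 → ξ₁ = 159.8 kmol/h.
Conversion of E: 1ξ₁ + 2ξ₂ = 0.351 × 704.1 = 247.1 → ξ₂ = 43.65 kmol/h.
Outlet amounts (n = n₀ + Σ ν·ξ):
  E: 704.1 − 1(159.8) − 2(43.65) = 457
  G: 0 + 1(159.8) = 159.8
  D: 0 + 1(43.65) = 43.65
Total out = 660.4 kmol/h; y_D = 43.65 / 660.4 = 0.0661.

0.0661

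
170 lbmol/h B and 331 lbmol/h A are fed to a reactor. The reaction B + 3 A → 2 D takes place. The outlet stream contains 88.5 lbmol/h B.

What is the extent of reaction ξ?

For B: n = n₀ − 1ξ → 88.5 = 170 − 1ξ, giving ξ = 81.5 lbmol/h.
Outlet amounts (n = n₀ + ν ξ):
  B: 170 − 1(81.5) = 88.5
  A: 331 − 3(81.5) = 86.5
  D: 0 + 2(81.5) = 163

ξ = 81.5 lbmol/h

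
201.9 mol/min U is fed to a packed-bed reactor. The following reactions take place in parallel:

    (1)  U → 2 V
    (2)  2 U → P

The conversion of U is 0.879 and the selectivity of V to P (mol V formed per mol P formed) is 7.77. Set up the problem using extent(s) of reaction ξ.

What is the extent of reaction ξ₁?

ξ₁ = 117 mol/min

Conversion of U: U consumed = 0.879 × 201.9 = 177.5 mol/min = 1ξ₁ + 2ξ₂.
Selectivity: 2ξ₁ / (1ξ₂) = 7.77 → ξ₁ = 3.885 ξ₂.
Substitute: (1·3.885 + 2) ξ₂ = 177.5 → ξ₂ = 30.16 mol/min, ξ₁ = 117.2 mol/min.
Outlet amounts (n = n₀ + Σ ν·ξ):
  U: 201.9 − 1(117.2) − 2(30.16) = 24.43
  V: 0 + 2(117.2) = 234.3
  P: 0 + 1(30.16) = 30.16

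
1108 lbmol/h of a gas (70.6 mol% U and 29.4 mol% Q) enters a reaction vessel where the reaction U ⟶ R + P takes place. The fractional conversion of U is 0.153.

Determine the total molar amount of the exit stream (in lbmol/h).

1230 lbmol/h

U reacted = 0.153 × 782.2 = 119.7 lbmol/h; ν_U = −1, so ξ = 119.7/1 = 119.7 lbmol/h.
Outlet amounts (n = n₀ + ν ξ):
  U: 782.2 − 1(119.7) = 662.6
  R: 0 + 1(119.7) = 119.7
  P: 0 + 1(119.7) = 119.7
  Q: 325.8 (inert)
Total out = 662.6 + 119.7 + 119.7 + 325.8 = 1228 lbmol/h.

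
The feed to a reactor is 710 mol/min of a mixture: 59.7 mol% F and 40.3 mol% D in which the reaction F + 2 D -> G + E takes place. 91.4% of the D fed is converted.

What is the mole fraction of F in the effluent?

D reacted = 0.914 × 286.1 = 261.5 mol/min; ν_D = −2, so ξ = 261.5/2 = 130.8 mol/min.
Outlet amounts (n = n₀ + ν ξ):
  F: 423.9 − 1(130.8) = 293.1
  D: 286.1 − 2(130.8) = 24.61
  G: 0 + 1(130.8) = 130.8
  E: 0 + 1(130.8) = 130.8
Total out = 579.2 mol/min; y_F = 293.1 / 579.2 = 0.506.

0.506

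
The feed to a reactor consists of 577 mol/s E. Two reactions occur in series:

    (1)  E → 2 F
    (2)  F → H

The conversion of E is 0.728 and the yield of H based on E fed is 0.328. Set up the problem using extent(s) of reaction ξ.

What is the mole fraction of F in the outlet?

0.653

Conversion of E: E consumed = 1ξ₁ = 0.728 × 577 → ξ₁ = 420.1 mol/s.
Yield of H: 1ξ₂ / 577 = 0.328 → ξ₂ = 189.3 mol/s.
Outlet amounts (n = n₀ + Σ ν·ξ):
  E: 577 − 1(420.1) = 156.9
  F: 0 + 2(420.1) − 1(189.3) = 650.9
  H: 0 + 1(189.3) = 189.3
Total out = 997.1 mol/s; y_F = 650.9 / 997.1 = 0.6528.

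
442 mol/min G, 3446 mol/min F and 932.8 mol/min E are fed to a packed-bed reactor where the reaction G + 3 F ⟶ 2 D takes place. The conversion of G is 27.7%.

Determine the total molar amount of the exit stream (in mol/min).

G reacted = 0.277 × 442 = 122.4 mol/min; ν_G = −1, so ξ = 122.4/1 = 122.4 mol/min.
Outlet amounts (n = n₀ + ν ξ):
  G: 442 − 1(122.4) = 319.6
  F: 3446 − 3(122.4) = 3079
  D: 0 + 2(122.4) = 244.9
  E: 932.8 (inert)
Total out = 319.6 + 3079 + 244.9 + 932.8 = 4576 mol/min.

4580 mol/min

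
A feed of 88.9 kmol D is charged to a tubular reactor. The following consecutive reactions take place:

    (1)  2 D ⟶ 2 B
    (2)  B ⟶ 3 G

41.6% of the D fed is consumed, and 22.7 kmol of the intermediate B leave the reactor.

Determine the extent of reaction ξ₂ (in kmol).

ξ₂ = 14.3 kmol

Conversion of D: D consumed = 2ξ₁ = 0.416 × 88.9 → ξ₁ = 18.49 kmol.
B balance: n_B = 0 + 2ξ₁ − 1ξ₂ = 22.7 → ξ₂ = (2·18.49 − 22.7)/1 = 14.28 kmol.
Outlet amounts (n = n₀ + Σ ν·ξ):
  D: 88.9 − 2(18.49) = 51.92
  B: 0 + 2(18.49) − 1(14.28) = 22.7
  G: 0 + 3(14.28) = 42.85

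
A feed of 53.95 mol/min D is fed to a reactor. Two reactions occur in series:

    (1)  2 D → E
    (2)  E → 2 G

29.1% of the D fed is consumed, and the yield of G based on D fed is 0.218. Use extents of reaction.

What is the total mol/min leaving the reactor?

52 mol/min

Conversion of D: D consumed = 2ξ₁ = 0.291 × 53.95 → ξ₁ = 7.85 mol/min.
Yield of G: 2ξ₂ / 53.95 = 0.218 → ξ₂ = 5.881 mol/min.
Outlet amounts (n = n₀ + Σ ν·ξ):
  D: 53.95 − 2(7.85) = 38.25
  E: 0 + 1(7.85) − 1(5.881) = 1.969
  G: 0 + 2(5.881) = 11.76
Total out = 38.25 + 1.969 + 11.76 = 51.98 mol/min.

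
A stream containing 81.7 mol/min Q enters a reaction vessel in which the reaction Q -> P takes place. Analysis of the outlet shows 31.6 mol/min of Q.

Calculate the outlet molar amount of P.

50.1 mol/min

For Q: n = n₀ − 1ξ → 31.6 = 81.7 − 1ξ, giving ξ = 50.1 mol/min.
Outlet amounts (n = n₀ + ν ξ):
  Q: 81.7 − 1(50.1) = 31.6
  P: 0 + 1(50.1) = 50.1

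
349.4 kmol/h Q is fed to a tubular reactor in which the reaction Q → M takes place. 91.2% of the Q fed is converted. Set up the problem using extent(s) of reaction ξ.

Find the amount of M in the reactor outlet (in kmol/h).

Q reacted = 0.912 × 349.4 = 318.7 kmol/h; ν_Q = −1, so ξ = 318.7/1 = 318.7 kmol/h.
Outlet amounts (n = n₀ + ν ξ):
  Q: 349.4 − 1(318.7) = 30.75
  M: 0 + 1(318.7) = 318.7

319 kmol/h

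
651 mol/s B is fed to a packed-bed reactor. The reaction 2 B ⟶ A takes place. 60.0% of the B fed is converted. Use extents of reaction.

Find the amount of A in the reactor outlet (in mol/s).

195 mol/s

B reacted = 0.6 × 651 = 390.6 mol/s; ν_B = −2, so ξ = 390.6/2 = 195.3 mol/s.
Outlet amounts (n = n₀ + ν ξ):
  B: 651 − 2(195.3) = 260.4
  A: 0 + 1(195.3) = 195.3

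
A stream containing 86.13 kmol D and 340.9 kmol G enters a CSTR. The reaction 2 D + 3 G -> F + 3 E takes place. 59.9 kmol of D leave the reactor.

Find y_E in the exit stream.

For D: n = n₀ − 2ξ → 59.9 = 86.13 − 2ξ, giving ξ = 13.11 kmol.
Outlet amounts (n = n₀ + ν ξ):
  D: 86.13 − 2(13.11) = 59.9
  G: 340.9 − 3(13.11) = 301.6
  F: 0 + 1(13.11) = 13.11
  E: 0 + 3(13.11) = 39.34
Total out = 413.9 kmol; y_E = 39.34 / 413.9 = 0.09506.

0.0951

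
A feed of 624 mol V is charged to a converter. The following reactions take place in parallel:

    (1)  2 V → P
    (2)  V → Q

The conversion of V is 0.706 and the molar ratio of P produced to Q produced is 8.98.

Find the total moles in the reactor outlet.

415 mol

Conversion of V: V consumed = 0.706 × 624 = 440.5 mol = 2ξ₁ + 1ξ₂.
Selectivity: 1ξ₁ / (1ξ₂) = 8.98 → ξ₁ = 8.98 ξ₂.
Substitute: (2·8.98 + 1) ξ₂ = 440.5 → ξ₂ = 23.24 mol, ξ₁ = 208.7 mol.
Outlet amounts (n = n₀ + Σ ν·ξ):
  V: 624 − 2(208.7) − 1(23.24) = 183.5
  P: 0 + 1(208.7) = 208.7
  Q: 0 + 1(23.24) = 23.24
Total out = 183.5 + 208.7 + 23.24 = 415.3 mol.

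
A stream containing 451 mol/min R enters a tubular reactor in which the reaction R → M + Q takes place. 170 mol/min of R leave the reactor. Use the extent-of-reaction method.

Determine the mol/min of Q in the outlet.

For R: n = n₀ − 1ξ → 170 = 451 − 1ξ, giving ξ = 281 mol/min.
Outlet amounts (n = n₀ + ν ξ):
  R: 451 − 1(281) = 170
  M: 0 + 1(281) = 281
  Q: 0 + 1(281) = 281

281 mol/min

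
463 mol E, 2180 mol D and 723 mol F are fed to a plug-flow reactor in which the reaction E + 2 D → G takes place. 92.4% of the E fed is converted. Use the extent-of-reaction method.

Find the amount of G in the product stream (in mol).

E reacted = 0.924 × 463 = 427.8 mol; ν_E = −1, so ξ = 427.8/1 = 427.8 mol.
Outlet amounts (n = n₀ + ν ξ):
  E: 463 − 1(427.8) = 35.19
  D: 2180 − 2(427.8) = 1324
  G: 0 + 1(427.8) = 427.8
  F: 723 (inert)

428 mol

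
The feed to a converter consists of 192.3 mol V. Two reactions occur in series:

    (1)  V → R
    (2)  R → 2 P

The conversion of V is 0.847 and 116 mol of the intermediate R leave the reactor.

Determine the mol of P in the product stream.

Conversion of V: V consumed = 1ξ₁ = 0.847 × 192.3 → ξ₁ = 162.9 mol.
R balance: n_R = 0 + 1ξ₁ − 1ξ₂ = 116 → ξ₂ = (1·162.9 − 116)/1 = 46.88 mol.
Outlet amounts (n = n₀ + Σ ν·ξ):
  V: 192.3 − 1(162.9) = 29.42
  R: 0 + 1(162.9) − 1(46.88) = 116
  P: 0 + 2(46.88) = 93.76

93.8 mol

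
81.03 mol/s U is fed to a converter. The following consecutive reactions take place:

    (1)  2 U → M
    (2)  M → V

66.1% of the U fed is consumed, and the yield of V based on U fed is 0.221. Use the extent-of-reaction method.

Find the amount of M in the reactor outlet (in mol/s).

8.87 mol/s

Conversion of U: U consumed = 2ξ₁ = 0.661 × 81.03 → ξ₁ = 26.78 mol/s.
Yield of V: 1ξ₂ / 81.03 = 0.221 → ξ₂ = 17.91 mol/s.
Outlet amounts (n = n₀ + Σ ν·ξ):
  U: 81.03 − 2(26.78) = 27.47
  M: 0 + 1(26.78) − 1(17.91) = 8.873
  V: 0 + 1(17.91) = 17.91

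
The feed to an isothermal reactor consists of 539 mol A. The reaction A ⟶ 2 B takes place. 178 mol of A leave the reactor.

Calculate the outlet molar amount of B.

For A: n = n₀ − 1ξ → 178 = 539 − 1ξ, giving ξ = 361 mol.
Outlet amounts (n = n₀ + ν ξ):
  A: 539 − 1(361) = 178
  B: 0 + 2(361) = 722

722 mol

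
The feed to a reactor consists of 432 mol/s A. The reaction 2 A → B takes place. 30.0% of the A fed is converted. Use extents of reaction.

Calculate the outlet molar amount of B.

A reacted = 0.3 × 432 = 129.6 mol/s; ν_A = −2, so ξ = 129.6/2 = 64.8 mol/s.
Outlet amounts (n = n₀ + ν ξ):
  A: 432 − 2(64.8) = 302.4
  B: 0 + 1(64.8) = 64.8

64.8 mol/s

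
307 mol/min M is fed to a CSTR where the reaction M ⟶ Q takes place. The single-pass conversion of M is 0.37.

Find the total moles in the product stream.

307 mol/min

M reacted = 0.37 × 307 = 113.6 mol/min; ν_M = −1, so ξ = 113.6/1 = 113.6 mol/min.
Outlet amounts (n = n₀ + ν ξ):
  M: 307 − 1(113.6) = 193.4
  Q: 0 + 1(113.6) = 113.6
Total out = 193.4 + 113.6 = 307 mol/min.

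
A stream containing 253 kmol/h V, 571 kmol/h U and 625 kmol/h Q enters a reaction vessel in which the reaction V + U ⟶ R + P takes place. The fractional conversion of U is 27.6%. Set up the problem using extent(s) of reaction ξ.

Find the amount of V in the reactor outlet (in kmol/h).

U reacted = 0.276 × 571 = 157.6 kmol/h; ν_U = −1, so ξ = 157.6/1 = 157.6 kmol/h.
Outlet amounts (n = n₀ + ν ξ):
  V: 253 − 1(157.6) = 95.4
  U: 571 − 1(157.6) = 413.4
  R: 0 + 1(157.6) = 157.6
  P: 0 + 1(157.6) = 157.6
  Q: 625 (inert)

95.4 kmol/h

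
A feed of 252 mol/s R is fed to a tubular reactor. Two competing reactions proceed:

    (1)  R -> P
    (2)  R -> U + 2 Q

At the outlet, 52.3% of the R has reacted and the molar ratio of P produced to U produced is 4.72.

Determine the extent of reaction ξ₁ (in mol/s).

ξ₁ = 109 mol/s

Conversion of R: R consumed = 0.523 × 252 = 131.8 mol/s = 1ξ₁ + 1ξ₂.
Selectivity: 1ξ₁ / (1ξ₂) = 4.72 → ξ₁ = 4.72 ξ₂.
Substitute: (1·4.72 + 1) ξ₂ = 131.8 → ξ₂ = 23.04 mol/s, ξ₁ = 108.8 mol/s.
Outlet amounts (n = n₀ + Σ ν·ξ):
  R: 252 − 1(108.8) − 1(23.04) = 120.2
  P: 0 + 1(108.8) = 108.8
  U: 0 + 1(23.04) = 23.04
  Q: 0 + 2(23.04) = 46.08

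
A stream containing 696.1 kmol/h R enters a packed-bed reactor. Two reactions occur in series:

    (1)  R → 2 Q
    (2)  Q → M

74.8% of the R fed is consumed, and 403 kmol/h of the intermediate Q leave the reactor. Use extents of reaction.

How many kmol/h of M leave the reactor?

638 kmol/h

Conversion of R: R consumed = 1ξ₁ = 0.748 × 696.1 → ξ₁ = 520.7 kmol/h.
Q balance: n_Q = 0 + 2ξ₁ − 1ξ₂ = 403 → ξ₂ = (2·520.7 − 403)/1 = 638.4 kmol/h.
Outlet amounts (n = n₀ + Σ ν·ξ):
  R: 696.1 − 1(520.7) = 175.4
  Q: 0 + 2(520.7) − 1(638.4) = 403
  M: 0 + 1(638.4) = 638.4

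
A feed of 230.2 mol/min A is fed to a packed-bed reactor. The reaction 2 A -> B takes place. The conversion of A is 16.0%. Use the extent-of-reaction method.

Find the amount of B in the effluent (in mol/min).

A reacted = 0.16 × 230.2 = 36.83 mol/min; ν_A = −2, so ξ = 36.83/2 = 18.42 mol/min.
Outlet amounts (n = n₀ + ν ξ):
  A: 230.2 − 2(18.42) = 193.4
  B: 0 + 1(18.42) = 18.42

18.4 mol/min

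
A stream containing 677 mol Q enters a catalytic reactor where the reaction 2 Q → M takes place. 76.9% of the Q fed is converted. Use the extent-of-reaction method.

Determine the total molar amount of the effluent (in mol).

417 mol

Q reacted = 0.769 × 677 = 520.6 mol; ν_Q = −2, so ξ = 520.6/2 = 260.3 mol.
Outlet amounts (n = n₀ + ν ξ):
  Q: 677 − 2(260.3) = 156.4
  M: 0 + 1(260.3) = 260.3
Total out = 156.4 + 260.3 = 416.7 mol.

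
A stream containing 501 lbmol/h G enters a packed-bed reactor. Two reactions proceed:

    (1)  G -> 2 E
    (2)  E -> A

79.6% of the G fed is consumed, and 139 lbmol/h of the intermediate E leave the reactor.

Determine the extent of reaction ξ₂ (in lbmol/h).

Conversion of G: G consumed = 1ξ₁ = 0.796 × 501 → ξ₁ = 398.8 lbmol/h.
E balance: n_E = 0 + 2ξ₁ − 1ξ₂ = 139 → ξ₂ = (2·398.8 − 139)/1 = 658.6 lbmol/h.
Outlet amounts (n = n₀ + Σ ν·ξ):
  G: 501 − 1(398.8) = 102.2
  E: 0 + 2(398.8) − 1(658.6) = 139
  A: 0 + 1(658.6) = 658.6

ξ₂ = 659 lbmol/h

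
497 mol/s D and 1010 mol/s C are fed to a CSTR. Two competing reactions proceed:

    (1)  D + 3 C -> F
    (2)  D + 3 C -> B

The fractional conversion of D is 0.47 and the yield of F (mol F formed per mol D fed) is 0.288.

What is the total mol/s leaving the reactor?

806 mol/s

Yield of F: 1ξ₁ / 497 = 0.288 → ξ₁ = 143.1 mol/s.
Conversion of D: 1ξ₁ + 1ξ₂ = 0.47 × 497 = 233.6 → ξ₂ = 90.45 mol/s.
Outlet amounts (n = n₀ + Σ ν·ξ):
  D: 497 − 1(143.1) − 1(90.45) = 263.4
  C: 1010 − 3(143.1) − 3(90.45) = 309.2
  F: 0 + 1(143.1) = 143.1
  B: 0 + 1(90.45) = 90.45
Total out = 263.4 + 309.2 + 143.1 + 90.45 = 806.2 mol/s.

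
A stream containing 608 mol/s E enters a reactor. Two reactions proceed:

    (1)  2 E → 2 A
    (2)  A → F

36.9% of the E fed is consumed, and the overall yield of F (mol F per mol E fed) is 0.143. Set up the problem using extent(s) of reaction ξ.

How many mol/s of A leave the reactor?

Conversion of E: E consumed = 2ξ₁ = 0.369 × 608 → ξ₁ = 112.2 mol/s.
Yield of F: 1ξ₂ / 608 = 0.143 → ξ₂ = 86.94 mol/s.
Outlet amounts (n = n₀ + Σ ν·ξ):
  E: 608 − 2(112.2) = 383.6
  A: 0 + 2(112.2) − 1(86.94) = 137.4
  F: 0 + 1(86.94) = 86.94

137 mol/s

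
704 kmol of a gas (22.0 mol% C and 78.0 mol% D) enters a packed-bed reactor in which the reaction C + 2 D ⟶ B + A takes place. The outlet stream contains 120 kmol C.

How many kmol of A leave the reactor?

34.9 kmol

For C: n = n₀ − 1ξ → 120 = 154.9 − 1ξ, giving ξ = 34.88 kmol.
Outlet amounts (n = n₀ + ν ξ):
  C: 154.9 − 1(34.88) = 120
  D: 549.1 − 2(34.88) = 479.4
  B: 0 + 1(34.88) = 34.88
  A: 0 + 1(34.88) = 34.88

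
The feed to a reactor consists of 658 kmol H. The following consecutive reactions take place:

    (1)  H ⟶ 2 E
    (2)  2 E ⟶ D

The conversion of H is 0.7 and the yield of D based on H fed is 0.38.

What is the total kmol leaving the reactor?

Conversion of H: H consumed = 1ξ₁ = 0.7 × 658 → ξ₁ = 460.6 kmol.
Yield of D: 1ξ₂ / 658 = 0.38 → ξ₂ = 250 kmol.
Outlet amounts (n = n₀ + Σ ν·ξ):
  H: 658 − 1(460.6) = 197.4
  E: 0 + 2(460.6) − 2(250) = 421.1
  D: 0 + 1(250) = 250
Total out = 197.4 + 421.1 + 250 = 868.6 kmol.

869 kmol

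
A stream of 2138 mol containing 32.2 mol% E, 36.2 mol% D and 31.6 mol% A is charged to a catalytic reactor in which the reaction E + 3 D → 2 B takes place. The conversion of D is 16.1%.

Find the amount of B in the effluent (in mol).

83.1 mol

D reacted = 0.161 × 774 = 124.6 mol; ν_D = −3, so ξ = 124.6/3 = 41.54 mol.
Outlet amounts (n = n₀ + ν ξ):
  E: 688.4 − 1(41.54) = 646.9
  D: 774 − 3(41.54) = 649.3
  B: 0 + 2(41.54) = 83.07
  A: 675.6 (inert)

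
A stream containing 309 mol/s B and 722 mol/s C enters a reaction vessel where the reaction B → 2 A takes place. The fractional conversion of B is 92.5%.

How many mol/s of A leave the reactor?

B reacted = 0.925 × 309 = 285.8 mol/s; ν_B = −1, so ξ = 285.8/1 = 285.8 mol/s.
Outlet amounts (n = n₀ + ν ξ):
  B: 309 − 1(285.8) = 23.18
  A: 0 + 2(285.8) = 571.6
  C: 722 (inert)

572 mol/s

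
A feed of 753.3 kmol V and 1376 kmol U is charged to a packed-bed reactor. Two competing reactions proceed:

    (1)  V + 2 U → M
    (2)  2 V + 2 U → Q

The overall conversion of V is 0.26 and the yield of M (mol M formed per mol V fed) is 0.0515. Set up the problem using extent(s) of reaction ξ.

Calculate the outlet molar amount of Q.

78.5 kmol

Yield of M: 1ξ₁ / 753.3 = 0.0515 → ξ₁ = 38.79 kmol.
Conversion of V: 1ξ₁ + 2ξ₂ = 0.26 × 753.3 = 195.9 → ξ₂ = 78.53 kmol.
Outlet amounts (n = n₀ + Σ ν·ξ):
  V: 753.3 − 1(38.79) − 2(78.53) = 557.4
  U: 1376 − 2(38.79) − 2(78.53) = 1141
  M: 0 + 1(38.79) = 38.79
  Q: 0 + 1(78.53) = 78.53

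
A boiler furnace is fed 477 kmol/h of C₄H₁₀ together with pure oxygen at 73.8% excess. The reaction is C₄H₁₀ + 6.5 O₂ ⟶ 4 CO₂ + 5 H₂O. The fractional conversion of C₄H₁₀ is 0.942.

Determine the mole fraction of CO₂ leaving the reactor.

Stoichiometric O₂ = 6.5 × 477 = 3100 kmol/h; O₂ fed = 3100 × 1.738 = 5389 kmol/h.
Fuel reacted = 0.942 × 477 → ξ = 449.3 kmol/h.
Outlet (n = n₀ + ν ξ):
  C₄H₁₀: 477 − 1(449.3) = 27.67
  O₂: 5389 − 6.5(449.3) = 2468
  CO₂: 0 + 4(449.3) = 1797
  H₂O: 0 + 5(449.3) = 2247
Total out = 6540 kmol/h; y_CO₂ = 1797 / 6540 = 0.2748.

0.275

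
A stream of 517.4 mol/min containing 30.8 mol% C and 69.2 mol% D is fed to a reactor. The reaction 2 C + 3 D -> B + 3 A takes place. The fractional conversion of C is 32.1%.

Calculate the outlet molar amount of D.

281 mol/min

C reacted = 0.321 × 159.4 = 51.15 mol/min; ν_C = −2, so ξ = 51.15/2 = 25.58 mol/min.
Outlet amounts (n = n₀ + ν ξ):
  C: 159.4 − 2(25.58) = 108.2
  D: 358 − 3(25.58) = 281.3
  B: 0 + 1(25.58) = 25.58
  A: 0 + 3(25.58) = 76.73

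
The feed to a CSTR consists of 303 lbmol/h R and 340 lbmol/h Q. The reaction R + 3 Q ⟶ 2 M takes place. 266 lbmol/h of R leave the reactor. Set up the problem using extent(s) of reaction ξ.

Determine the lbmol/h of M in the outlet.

For R: n = n₀ − 1ξ → 266 = 303 − 1ξ, giving ξ = 37 lbmol/h.
Outlet amounts (n = n₀ + ν ξ):
  R: 303 − 1(37) = 266
  Q: 340 − 3(37) = 229
  M: 0 + 2(37) = 74

74 lbmol/h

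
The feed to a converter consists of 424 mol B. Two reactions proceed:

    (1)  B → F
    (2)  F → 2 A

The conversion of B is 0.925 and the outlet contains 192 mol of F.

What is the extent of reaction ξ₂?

Conversion of B: B consumed = 1ξ₁ = 0.925 × 424 → ξ₁ = 392.2 mol.
F balance: n_F = 0 + 1ξ₁ − 1ξ₂ = 192 → ξ₂ = (1·392.2 − 192)/1 = 200.2 mol.
Outlet amounts (n = n₀ + Σ ν·ξ):
  B: 424 − 1(392.2) = 31.8
  F: 0 + 1(392.2) − 1(200.2) = 192
  A: 0 + 2(200.2) = 400.4

ξ₂ = 200 mol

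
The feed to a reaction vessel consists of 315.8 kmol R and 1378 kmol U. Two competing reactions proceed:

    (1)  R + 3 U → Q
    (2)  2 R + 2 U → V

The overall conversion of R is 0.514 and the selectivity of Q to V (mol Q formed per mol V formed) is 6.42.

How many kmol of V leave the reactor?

Conversion of R: R consumed = 0.514 × 315.8 = 162.3 kmol = 1ξ₁ + 2ξ₂.
Selectivity: 1ξ₁ / (1ξ₂) = 6.42 → ξ₁ = 6.42 ξ₂.
Substitute: (1·6.42 + 2) ξ₂ = 162.3 → ξ₂ = 19.28 kmol, ξ₁ = 123.8 kmol.
Outlet amounts (n = n₀ + Σ ν·ξ):
  R: 315.8 − 1(123.8) − 2(19.28) = 153.5
  U: 1378 − 3(123.8) − 2(19.28) = 968.1
  Q: 0 + 1(123.8) = 123.8
  V: 0 + 1(19.28) = 19.28

19.3 kmol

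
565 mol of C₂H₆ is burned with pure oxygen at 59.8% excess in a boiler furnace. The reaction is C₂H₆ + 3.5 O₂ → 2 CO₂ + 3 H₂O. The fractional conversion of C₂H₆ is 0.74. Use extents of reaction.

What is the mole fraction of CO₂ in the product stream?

Stoichiometric O₂ = 3.5 × 565 = 1978 mol; O₂ fed = 1978 × 1.598 = 3160 mol.
Fuel reacted = 0.74 × 565 → ξ = 418.1 mol.
Outlet (n = n₀ + ν ξ):
  C₂H₆: 565 − 1(418.1) = 146.9
  O₂: 3160 − 3.5(418.1) = 1697
  CO₂: 0 + 2(418.1) = 836.2
  H₂O: 0 + 3(418.1) = 1254
Total out = 3934 mol; y_CO₂ = 836.2 / 3934 = 0.2126.

0.213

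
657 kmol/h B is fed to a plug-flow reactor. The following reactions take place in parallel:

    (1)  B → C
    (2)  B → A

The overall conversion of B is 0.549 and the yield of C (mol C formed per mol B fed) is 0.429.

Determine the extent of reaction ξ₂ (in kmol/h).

Yield of C: 1ξ₁ / 657 = 0.429 → ξ₁ = 281.9 kmol/h.
Conversion of B: 1ξ₁ + 1ξ₂ = 0.549 × 657 = 360.7 → ξ₂ = 78.84 kmol/h.
Outlet amounts (n = n₀ + Σ ν·ξ):
  B: 657 − 1(281.9) − 1(78.84) = 296.3
  C: 0 + 1(281.9) = 281.9
  A: 0 + 1(78.84) = 78.84

ξ₂ = 78.8 kmol/h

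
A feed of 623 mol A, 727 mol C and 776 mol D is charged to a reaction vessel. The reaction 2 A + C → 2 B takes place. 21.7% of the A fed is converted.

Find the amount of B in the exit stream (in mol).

135 mol

A reacted = 0.217 × 623 = 135.2 mol; ν_A = −2, so ξ = 135.2/2 = 67.6 mol.
Outlet amounts (n = n₀ + ν ξ):
  A: 623 − 2(67.6) = 487.8
  C: 727 − 1(67.6) = 659.4
  B: 0 + 2(67.6) = 135.2
  D: 776 (inert)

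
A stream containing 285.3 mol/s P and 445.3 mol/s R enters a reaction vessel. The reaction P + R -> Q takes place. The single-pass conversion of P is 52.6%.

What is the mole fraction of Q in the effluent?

0.259

P reacted = 0.526 × 285.3 = 150.1 mol/s; ν_P = −1, so ξ = 150.1/1 = 150.1 mol/s.
Outlet amounts (n = n₀ + ν ξ):
  P: 285.3 − 1(150.1) = 135.2
  R: 445.3 − 1(150.1) = 295.2
  Q: 0 + 1(150.1) = 150.1
Total out = 580.5 mol/s; y_Q = 150.1 / 580.5 = 0.2585.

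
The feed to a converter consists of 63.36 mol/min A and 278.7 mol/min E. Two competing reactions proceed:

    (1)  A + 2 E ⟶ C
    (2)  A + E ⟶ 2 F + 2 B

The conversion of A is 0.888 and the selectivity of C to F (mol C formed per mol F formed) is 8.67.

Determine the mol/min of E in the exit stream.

169 mol/min

Conversion of A: A consumed = 0.888 × 63.36 = 56.26 mol/min = 1ξ₁ + 1ξ₂.
Selectivity: 1ξ₁ / (2ξ₂) = 8.67 → ξ₁ = 17.34 ξ₂.
Substitute: (1·17.34 + 1) ξ₂ = 56.26 → ξ₂ = 3.068 mol/min, ξ₁ = 53.2 mol/min.
Outlet amounts (n = n₀ + Σ ν·ξ):
  A: 63.36 − 1(53.2) − 1(3.068) = 7.096
  E: 278.7 − 2(53.2) − 1(3.068) = 169.2
  C: 0 + 1(53.2) = 53.2
  F: 0 + 2(3.068) = 6.136
  B: 0 + 2(3.068) = 6.136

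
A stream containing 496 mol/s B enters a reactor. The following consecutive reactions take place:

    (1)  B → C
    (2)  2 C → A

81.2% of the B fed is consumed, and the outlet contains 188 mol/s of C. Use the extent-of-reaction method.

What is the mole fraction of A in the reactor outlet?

Conversion of B: B consumed = 1ξ₁ = 0.812 × 496 → ξ₁ = 402.8 mol/s.
C balance: n_C = 0 + 1ξ₁ − 2ξ₂ = 188 → ξ₂ = (1·402.8 − 188)/2 = 107.4 mol/s.
Outlet amounts (n = n₀ + Σ ν·ξ):
  B: 496 − 1(402.8) = 93.25
  C: 0 + 1(402.8) − 2(107.4) = 188
  A: 0 + 1(107.4) = 107.4
Total out = 388.6 mol/s; y_A = 107.4 / 388.6 = 0.2763.

0.276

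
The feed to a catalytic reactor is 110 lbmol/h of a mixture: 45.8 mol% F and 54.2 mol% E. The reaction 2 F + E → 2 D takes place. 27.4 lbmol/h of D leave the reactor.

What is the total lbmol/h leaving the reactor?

96.3 lbmol/h

For D: n = n₀ + 2ξ → 27.4 = 0 + 2ξ, giving ξ = 13.7 lbmol/h.
Outlet amounts (n = n₀ + ν ξ):
  F: 50.38 − 2(13.7) = 22.98
  E: 59.62 − 1(13.7) = 45.92
  D: 0 + 2(13.7) = 27.4
Total out = 22.98 + 45.92 + 27.4 = 96.3 lbmol/h.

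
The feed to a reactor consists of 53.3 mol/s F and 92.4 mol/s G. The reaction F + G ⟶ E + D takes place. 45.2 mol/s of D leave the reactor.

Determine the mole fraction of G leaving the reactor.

0.324

For D: n = n₀ + 1ξ → 45.2 = 0 + 1ξ, giving ξ = 45.2 mol/s.
Outlet amounts (n = n₀ + ν ξ):
  F: 53.3 − 1(45.2) = 8.1
  G: 92.4 − 1(45.2) = 47.2
  E: 0 + 1(45.2) = 45.2
  D: 0 + 1(45.2) = 45.2
Total out = 145.7 mol/s; y_G = 47.2 / 145.7 = 0.324.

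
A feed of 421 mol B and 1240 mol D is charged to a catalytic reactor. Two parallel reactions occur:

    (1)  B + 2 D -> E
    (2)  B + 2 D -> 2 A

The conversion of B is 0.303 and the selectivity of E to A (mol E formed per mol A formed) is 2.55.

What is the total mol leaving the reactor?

1430 mol

Conversion of B: B consumed = 0.303 × 421 = 127.6 mol = 1ξ₁ + 1ξ₂.
Selectivity: 1ξ₁ / (2ξ₂) = 2.55 → ξ₁ = 5.1 ξ₂.
Substitute: (1·5.1 + 1) ξ₂ = 127.6 → ξ₂ = 20.91 mol, ξ₁ = 106.7 mol.
Outlet amounts (n = n₀ + Σ ν·ξ):
  B: 421 − 1(106.7) − 1(20.91) = 293.4
  D: 1240 − 2(106.7) − 2(20.91) = 984.9
  E: 0 + 1(106.7) = 106.7
  A: 0 + 2(20.91) = 41.82
Total out = 293.4 + 984.9 + 106.7 + 41.82 = 1427 mol.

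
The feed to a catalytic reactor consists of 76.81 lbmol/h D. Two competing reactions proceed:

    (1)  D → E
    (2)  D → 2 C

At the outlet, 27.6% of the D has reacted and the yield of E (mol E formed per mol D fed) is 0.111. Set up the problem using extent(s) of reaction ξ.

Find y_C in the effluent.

0.283

Yield of E: 1ξ₁ / 76.81 = 0.111 → ξ₁ = 8.526 lbmol/h.
Conversion of D: 1ξ₁ + 1ξ₂ = 0.276 × 76.81 = 21.2 → ξ₂ = 12.67 lbmol/h.
Outlet amounts (n = n₀ + Σ ν·ξ):
  D: 76.81 − 1(8.526) − 1(12.67) = 55.61
  E: 0 + 1(8.526) = 8.526
  C: 0 + 2(12.67) = 25.35
Total out = 89.48 lbmol/h; y_C = 25.35 / 89.48 = 0.2833.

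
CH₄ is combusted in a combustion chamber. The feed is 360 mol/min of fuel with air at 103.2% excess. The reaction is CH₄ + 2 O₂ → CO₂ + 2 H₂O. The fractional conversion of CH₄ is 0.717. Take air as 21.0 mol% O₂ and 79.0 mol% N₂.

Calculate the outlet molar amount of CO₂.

Stoichiometric O₂ = 2 × 360 = 720 mol/min; O₂ fed = 720 × 2.032 = 1463 mol/min.
N₂ fed = 1463 × 79/21 = 5504 mol/min.
Fuel reacted = 0.717 × 360 → ξ = 258.1 mol/min.
Outlet (n = n₀ + ν ξ):
  CH₄: 360 − 1(258.1) = 101.9
  O₂: 1463 − 2(258.1) = 946.8
  N₂: 5504 (inert)
  CO₂: 0 + 1(258.1) = 258.1
  H₂O: 0 + 2(258.1) = 516.2

258 mol/min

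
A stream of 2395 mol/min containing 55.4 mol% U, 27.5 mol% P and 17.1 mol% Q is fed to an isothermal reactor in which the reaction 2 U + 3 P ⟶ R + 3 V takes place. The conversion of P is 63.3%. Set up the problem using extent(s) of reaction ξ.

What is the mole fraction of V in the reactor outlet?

0.185

P reacted = 0.633 × 658.6 = 416.9 mol/min; ν_P = −3, so ξ = 416.9/3 = 139 mol/min.
Outlet amounts (n = n₀ + ν ξ):
  U: 1327 − 2(139) = 1049
  P: 658.6 − 3(139) = 241.7
  R: 0 + 1(139) = 139
  V: 0 + 3(139) = 416.9
  Q: 409.5 (inert)
Total out = 2256 mol/min; y_V = 416.9 / 2256 = 0.1848.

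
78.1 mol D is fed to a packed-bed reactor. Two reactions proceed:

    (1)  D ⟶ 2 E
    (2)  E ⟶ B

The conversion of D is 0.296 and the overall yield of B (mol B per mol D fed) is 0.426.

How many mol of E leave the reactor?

Conversion of D: D consumed = 1ξ₁ = 0.296 × 78.1 → ξ₁ = 23.12 mol.
Yield of B: 1ξ₂ / 78.1 = 0.426 → ξ₂ = 33.27 mol.
Outlet amounts (n = n₀ + Σ ν·ξ):
  D: 78.1 − 1(23.12) = 54.98
  E: 0 + 2(23.12) − 1(33.27) = 12.96
  B: 0 + 1(33.27) = 33.27

13 mol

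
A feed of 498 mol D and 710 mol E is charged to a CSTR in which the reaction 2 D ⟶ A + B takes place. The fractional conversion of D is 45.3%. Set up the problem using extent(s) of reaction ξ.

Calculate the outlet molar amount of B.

113 mol

D reacted = 0.453 × 498 = 225.6 mol; ν_D = −2, so ξ = 225.6/2 = 112.8 mol.
Outlet amounts (n = n₀ + ν ξ):
  D: 498 − 2(112.8) = 272.4
  A: 0 + 1(112.8) = 112.8
  B: 0 + 1(112.8) = 112.8
  E: 710 (inert)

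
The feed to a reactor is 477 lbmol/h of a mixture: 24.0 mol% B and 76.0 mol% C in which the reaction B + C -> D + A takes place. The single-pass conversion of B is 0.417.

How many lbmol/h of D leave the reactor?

B reacted = 0.417 × 114.5 = 47.74 lbmol/h; ν_B = −1, so ξ = 47.74/1 = 47.74 lbmol/h.
Outlet amounts (n = n₀ + ν ξ):
  B: 114.5 − 1(47.74) = 66.74
  C: 362.5 − 1(47.74) = 314.8
  D: 0 + 1(47.74) = 47.74
  A: 0 + 1(47.74) = 47.74

47.7 lbmol/h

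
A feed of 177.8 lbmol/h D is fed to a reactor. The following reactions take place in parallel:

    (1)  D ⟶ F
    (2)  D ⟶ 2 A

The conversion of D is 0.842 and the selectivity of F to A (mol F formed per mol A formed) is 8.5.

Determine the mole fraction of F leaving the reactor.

Conversion of D: D consumed = 0.842 × 177.8 = 149.7 lbmol/h = 1ξ₁ + 1ξ₂.
Selectivity: 1ξ₁ / (2ξ₂) = 8.5 → ξ₁ = 17 ξ₂.
Substitute: (1·17 + 1) ξ₂ = 149.7 → ξ₂ = 8.317 lbmol/h, ξ₁ = 141.4 lbmol/h.
Outlet amounts (n = n₀ + Σ ν·ξ):
  D: 177.8 − 1(141.4) − 1(8.317) = 28.09
  F: 0 + 1(141.4) = 141.4
  A: 0 + 2(8.317) = 16.63
Total out = 186.1 lbmol/h; y_F = 141.4 / 186.1 = 0.7597.

0.76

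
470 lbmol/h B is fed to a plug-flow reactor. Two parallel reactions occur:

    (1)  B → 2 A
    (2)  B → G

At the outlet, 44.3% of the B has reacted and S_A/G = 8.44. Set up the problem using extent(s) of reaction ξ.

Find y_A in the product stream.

Conversion of B: B consumed = 0.443 × 470 = 208.2 lbmol/h = 1ξ₁ + 1ξ₂.
Selectivity: 2ξ₁ / (1ξ₂) = 8.44 → ξ₁ = 4.22 ξ₂.
Substitute: (1·4.22 + 1) ξ₂ = 208.2 → ξ₂ = 39.89 lbmol/h, ξ₁ = 168.3 lbmol/h.
Outlet amounts (n = n₀ + Σ ν·ξ):
  B: 470 − 1(168.3) − 1(39.89) = 261.8
  A: 0 + 2(168.3) = 336.6
  G: 0 + 1(39.89) = 39.89
Total out = 638.3 lbmol/h; y_A = 336.6 / 638.3 = 0.5274.

0.527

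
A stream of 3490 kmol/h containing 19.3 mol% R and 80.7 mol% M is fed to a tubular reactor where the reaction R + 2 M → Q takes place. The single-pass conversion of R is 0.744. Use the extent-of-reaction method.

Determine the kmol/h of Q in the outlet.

501 kmol/h

R reacted = 0.744 × 673.6 = 501.1 kmol/h; ν_R = −1, so ξ = 501.1/1 = 501.1 kmol/h.
Outlet amounts (n = n₀ + ν ξ):
  R: 673.6 − 1(501.1) = 172.4
  M: 2816 − 2(501.1) = 1814
  Q: 0 + 1(501.1) = 501.1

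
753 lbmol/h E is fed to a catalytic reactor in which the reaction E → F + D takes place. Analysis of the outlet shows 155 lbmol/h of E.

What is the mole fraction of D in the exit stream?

For E: n = n₀ − 1ξ → 155 = 753 − 1ξ, giving ξ = 598 lbmol/h.
Outlet amounts (n = n₀ + ν ξ):
  E: 753 − 1(598) = 155
  F: 0 + 1(598) = 598
  D: 0 + 1(598) = 598
Total out = 1351 lbmol/h; y_D = 598 / 1351 = 0.4426.

0.443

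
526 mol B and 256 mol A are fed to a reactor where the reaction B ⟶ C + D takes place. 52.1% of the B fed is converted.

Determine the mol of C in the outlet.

B reacted = 0.521 × 526 = 274 mol; ν_B = −1, so ξ = 274/1 = 274 mol.
Outlet amounts (n = n₀ + ν ξ):
  B: 526 − 1(274) = 252
  C: 0 + 1(274) = 274
  D: 0 + 1(274) = 274
  A: 256 (inert)

274 mol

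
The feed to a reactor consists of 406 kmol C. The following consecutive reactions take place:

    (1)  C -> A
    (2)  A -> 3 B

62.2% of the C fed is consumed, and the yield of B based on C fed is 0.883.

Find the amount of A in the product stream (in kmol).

Conversion of C: C consumed = 1ξ₁ = 0.622 × 406 → ξ₁ = 252.5 kmol.
Yield of B: 3ξ₂ / 406 = 0.883 → ξ₂ = 119.5 kmol.
Outlet amounts (n = n₀ + Σ ν·ξ):
  C: 406 − 1(252.5) = 153.5
  A: 0 + 1(252.5) − 1(119.5) = 133
  B: 0 + 3(119.5) = 358.5

133 kmol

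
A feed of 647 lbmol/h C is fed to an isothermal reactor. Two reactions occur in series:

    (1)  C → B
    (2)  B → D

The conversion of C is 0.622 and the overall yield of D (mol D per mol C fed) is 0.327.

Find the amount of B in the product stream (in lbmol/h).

Conversion of C: C consumed = 1ξ₁ = 0.622 × 647 → ξ₁ = 402.4 lbmol/h.
Yield of D: 1ξ₂ / 647 = 0.327 → ξ₂ = 211.6 lbmol/h.
Outlet amounts (n = n₀ + Σ ν·ξ):
  C: 647 − 1(402.4) = 244.6
  B: 0 + 1(402.4) − 1(211.6) = 190.9
  D: 0 + 1(211.6) = 211.6

191 lbmol/h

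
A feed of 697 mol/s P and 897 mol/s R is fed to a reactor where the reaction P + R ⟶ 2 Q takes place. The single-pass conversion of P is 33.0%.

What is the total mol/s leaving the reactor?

P reacted = 0.33 × 697 = 230 mol/s; ν_P = −1, so ξ = 230/1 = 230 mol/s.
Outlet amounts (n = n₀ + ν ξ):
  P: 697 − 1(230) = 467
  R: 897 − 1(230) = 667
  Q: 0 + 2(230) = 460
Total out = 467 + 667 + 460 = 1594 mol/s.

1590 mol/s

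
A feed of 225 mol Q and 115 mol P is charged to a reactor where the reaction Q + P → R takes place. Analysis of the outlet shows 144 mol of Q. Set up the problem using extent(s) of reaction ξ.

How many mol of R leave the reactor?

81 mol

For Q: n = n₀ − 1ξ → 144 = 225 − 1ξ, giving ξ = 81 mol.
Outlet amounts (n = n₀ + ν ξ):
  Q: 225 − 1(81) = 144
  P: 115 − 1(81) = 34
  R: 0 + 1(81) = 81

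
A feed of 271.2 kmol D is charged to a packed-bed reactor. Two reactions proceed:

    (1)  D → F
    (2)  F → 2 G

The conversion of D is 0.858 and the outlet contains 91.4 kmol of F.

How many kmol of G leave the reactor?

Conversion of D: D consumed = 1ξ₁ = 0.858 × 271.2 → ξ₁ = 232.7 kmol.
F balance: n_F = 0 + 1ξ₁ − 1ξ₂ = 91.4 → ξ₂ = (1·232.7 − 91.4)/1 = 141.3 kmol.
Outlet amounts (n = n₀ + Σ ν·ξ):
  D: 271.2 − 1(232.7) = 38.51
  F: 0 + 1(232.7) − 1(141.3) = 91.4
  G: 0 + 2(141.3) = 282.6

283 kmol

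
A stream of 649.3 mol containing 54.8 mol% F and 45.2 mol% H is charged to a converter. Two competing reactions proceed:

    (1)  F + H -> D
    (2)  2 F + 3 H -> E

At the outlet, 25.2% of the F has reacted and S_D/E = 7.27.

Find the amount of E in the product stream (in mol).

9.67 mol

Conversion of F: F consumed = 0.252 × 355.8 = 89.67 mol = 1ξ₁ + 2ξ₂.
Selectivity: 1ξ₁ / (1ξ₂) = 7.27 → ξ₁ = 7.27 ξ₂.
Substitute: (1·7.27 + 2) ξ₂ = 89.67 → ξ₂ = 9.673 mol, ξ₁ = 70.32 mol.
Outlet amounts (n = n₀ + Σ ν·ξ):
  F: 355.8 − 1(70.32) − 2(9.673) = 266.2
  H: 293.5 − 1(70.32) − 3(9.673) = 194.1
  D: 0 + 1(70.32) = 70.32
  E: 0 + 1(9.673) = 9.673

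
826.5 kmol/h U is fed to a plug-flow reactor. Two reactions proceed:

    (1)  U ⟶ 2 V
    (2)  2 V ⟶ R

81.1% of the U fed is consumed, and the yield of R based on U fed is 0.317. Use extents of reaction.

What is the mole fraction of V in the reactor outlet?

Conversion of U: U consumed = 1ξ₁ = 0.811 × 826.5 → ξ₁ = 670.3 kmol/h.
Yield of R: 1ξ₂ / 826.5 = 0.317 → ξ₂ = 262 kmol/h.
Outlet amounts (n = n₀ + Σ ν·ξ):
  U: 826.5 − 1(670.3) = 156.2
  V: 0 + 2(670.3) − 2(262) = 816.6
  R: 0 + 1(262) = 262
Total out = 1235 kmol/h; y_V = 816.6 / 1235 = 0.6613.

0.661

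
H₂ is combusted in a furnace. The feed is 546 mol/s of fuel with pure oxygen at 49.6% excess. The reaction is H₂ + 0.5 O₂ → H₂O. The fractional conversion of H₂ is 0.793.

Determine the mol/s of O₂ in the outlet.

192 mol/s

Stoichiometric O₂ = 0.5 × 546 = 273 mol/s; O₂ fed = 273 × 1.496 = 408.4 mol/s.
Fuel reacted = 0.793 × 546 → ξ = 433 mol/s.
Outlet (n = n₀ + ν ξ):
  H₂: 546 − 1(433) = 113
  O₂: 408.4 − 0.5(433) = 191.9
  H₂O: 0 + 1(433) = 433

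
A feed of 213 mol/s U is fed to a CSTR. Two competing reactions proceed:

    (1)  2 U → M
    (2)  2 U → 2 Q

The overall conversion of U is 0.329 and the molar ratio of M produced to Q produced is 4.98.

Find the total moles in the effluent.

Conversion of U: U consumed = 0.329 × 213 = 70.08 mol/s = 2ξ₁ + 2ξ₂.
Selectivity: 1ξ₁ / (2ξ₂) = 4.98 → ξ₁ = 9.96 ξ₂.
Substitute: (2·9.96 + 2) ξ₂ = 70.08 → ξ₂ = 3.197 mol/s, ξ₁ = 31.84 mol/s.
Outlet amounts (n = n₀ + Σ ν·ξ):
  U: 213 − 2(31.84) − 2(3.197) = 142.9
  M: 0 + 1(31.84) = 31.84
  Q: 0 + 2(3.197) = 6.394
Total out = 142.9 + 31.84 + 6.394 = 181.2 mol/s.

181 mol/s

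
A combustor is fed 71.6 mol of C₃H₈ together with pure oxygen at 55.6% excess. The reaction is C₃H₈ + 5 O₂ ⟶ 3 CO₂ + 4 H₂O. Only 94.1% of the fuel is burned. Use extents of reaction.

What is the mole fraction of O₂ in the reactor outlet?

Stoichiometric O₂ = 5 × 71.6 = 358 mol; O₂ fed = 358 × 1.556 = 557 mol.
Fuel reacted = 0.941 × 71.6 → ξ = 67.38 mol.
Outlet (n = n₀ + ν ξ):
  C₃H₈: 71.6 − 1(67.38) = 4.224
  O₂: 557 − 5(67.38) = 220.2
  CO₂: 0 + 3(67.38) = 202.1
  H₂O: 0 + 4(67.38) = 269.5
Total out = 696 mol; y_O₂ = 220.2 / 696 = 0.3163.

0.316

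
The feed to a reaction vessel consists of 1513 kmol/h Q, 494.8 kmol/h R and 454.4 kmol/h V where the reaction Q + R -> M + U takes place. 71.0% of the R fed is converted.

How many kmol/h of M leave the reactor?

R reacted = 0.71 × 494.8 = 351.3 kmol/h; ν_R = −1, so ξ = 351.3/1 = 351.3 kmol/h.
Outlet amounts (n = n₀ + ν ξ):
  Q: 1513 − 1(351.3) = 1162
  R: 494.8 − 1(351.3) = 143.5
  M: 0 + 1(351.3) = 351.3
  U: 0 + 1(351.3) = 351.3
  V: 454.4 (inert)

351 kmol/h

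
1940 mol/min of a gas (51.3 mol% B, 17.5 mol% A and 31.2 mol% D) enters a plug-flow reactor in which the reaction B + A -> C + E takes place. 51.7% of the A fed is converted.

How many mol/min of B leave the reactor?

820 mol/min

A reacted = 0.517 × 339.5 = 175.5 mol/min; ν_A = −1, so ξ = 175.5/1 = 175.5 mol/min.
Outlet amounts (n = n₀ + ν ξ):
  B: 995.2 − 1(175.5) = 819.7
  A: 339.5 − 1(175.5) = 164
  C: 0 + 1(175.5) = 175.5
  E: 0 + 1(175.5) = 175.5
  D: 605.3 (inert)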